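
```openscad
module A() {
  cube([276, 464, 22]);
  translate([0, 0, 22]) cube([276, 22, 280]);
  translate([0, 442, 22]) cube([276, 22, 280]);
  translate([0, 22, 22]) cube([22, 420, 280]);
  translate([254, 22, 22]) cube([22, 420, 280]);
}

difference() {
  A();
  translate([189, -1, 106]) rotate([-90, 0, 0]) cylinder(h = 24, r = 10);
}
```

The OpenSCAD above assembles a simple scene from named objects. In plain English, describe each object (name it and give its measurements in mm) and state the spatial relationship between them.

A is an open-topped rectangular box: outside dimensions 276×464×302 mm, with a uniform wall and base thickness of 22 mm. The base is a full 276×464 slab on the floor; four walls sit on top of the base. The front and back walls (the −y and +y sides) span the full width; the two side walls fit between them.

The open box has a circular hole of radius 10 mm through its front wall, centred at (x = 189, z = 106).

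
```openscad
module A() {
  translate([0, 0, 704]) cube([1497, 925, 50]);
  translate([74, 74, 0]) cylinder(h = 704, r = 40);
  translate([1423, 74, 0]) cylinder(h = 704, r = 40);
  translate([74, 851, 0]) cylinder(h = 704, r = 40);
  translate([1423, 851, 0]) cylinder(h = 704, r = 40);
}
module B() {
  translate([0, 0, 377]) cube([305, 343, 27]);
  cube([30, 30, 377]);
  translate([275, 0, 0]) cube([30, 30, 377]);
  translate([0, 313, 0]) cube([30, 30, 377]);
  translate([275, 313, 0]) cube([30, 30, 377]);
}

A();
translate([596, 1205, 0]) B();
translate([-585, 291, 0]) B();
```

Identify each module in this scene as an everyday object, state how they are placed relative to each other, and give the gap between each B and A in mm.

A is a table. B is a stool. Two stools sit around the table at the +y, −x sides. The gap between each stool and the table is 280 mm.

Each stool's nearest face is 280 mm from the table's bounding box.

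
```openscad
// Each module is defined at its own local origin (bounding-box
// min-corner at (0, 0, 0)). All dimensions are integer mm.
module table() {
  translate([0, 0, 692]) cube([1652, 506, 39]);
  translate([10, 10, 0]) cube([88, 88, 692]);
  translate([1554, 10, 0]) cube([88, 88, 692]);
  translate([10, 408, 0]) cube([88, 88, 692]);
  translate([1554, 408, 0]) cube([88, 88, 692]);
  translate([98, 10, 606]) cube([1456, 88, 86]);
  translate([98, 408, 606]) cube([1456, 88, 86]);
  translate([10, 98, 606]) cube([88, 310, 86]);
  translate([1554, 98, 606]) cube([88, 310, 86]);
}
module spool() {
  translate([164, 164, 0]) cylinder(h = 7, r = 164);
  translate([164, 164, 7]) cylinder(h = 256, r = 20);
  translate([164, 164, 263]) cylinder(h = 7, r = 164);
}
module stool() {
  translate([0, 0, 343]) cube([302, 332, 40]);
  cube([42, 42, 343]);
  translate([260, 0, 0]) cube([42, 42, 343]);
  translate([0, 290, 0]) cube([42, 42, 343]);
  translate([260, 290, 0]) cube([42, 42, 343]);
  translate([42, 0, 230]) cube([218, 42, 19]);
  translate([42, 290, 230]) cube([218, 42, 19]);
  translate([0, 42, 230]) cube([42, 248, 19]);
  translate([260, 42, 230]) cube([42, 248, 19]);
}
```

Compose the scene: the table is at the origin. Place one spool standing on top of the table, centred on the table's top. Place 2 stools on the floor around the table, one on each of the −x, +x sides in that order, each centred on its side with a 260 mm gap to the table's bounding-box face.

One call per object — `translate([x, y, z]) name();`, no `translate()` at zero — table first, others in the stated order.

table();
translate([662, 89, 731]) spool();
translate([-562, 87, 0]) stool();
translate([1912, 87, 0]) stool();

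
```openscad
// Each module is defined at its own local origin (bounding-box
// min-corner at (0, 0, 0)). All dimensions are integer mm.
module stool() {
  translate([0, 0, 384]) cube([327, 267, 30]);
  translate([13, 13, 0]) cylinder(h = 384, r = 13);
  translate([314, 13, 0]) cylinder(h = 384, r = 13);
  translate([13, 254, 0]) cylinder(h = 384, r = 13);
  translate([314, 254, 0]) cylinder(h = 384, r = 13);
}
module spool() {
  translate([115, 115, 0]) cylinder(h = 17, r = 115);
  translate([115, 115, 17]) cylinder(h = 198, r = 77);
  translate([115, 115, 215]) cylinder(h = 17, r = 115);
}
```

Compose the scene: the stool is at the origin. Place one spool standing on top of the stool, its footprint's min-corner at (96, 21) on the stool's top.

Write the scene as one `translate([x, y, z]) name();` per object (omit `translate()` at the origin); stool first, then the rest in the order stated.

stool();
translate([96, 21, 414]) spool();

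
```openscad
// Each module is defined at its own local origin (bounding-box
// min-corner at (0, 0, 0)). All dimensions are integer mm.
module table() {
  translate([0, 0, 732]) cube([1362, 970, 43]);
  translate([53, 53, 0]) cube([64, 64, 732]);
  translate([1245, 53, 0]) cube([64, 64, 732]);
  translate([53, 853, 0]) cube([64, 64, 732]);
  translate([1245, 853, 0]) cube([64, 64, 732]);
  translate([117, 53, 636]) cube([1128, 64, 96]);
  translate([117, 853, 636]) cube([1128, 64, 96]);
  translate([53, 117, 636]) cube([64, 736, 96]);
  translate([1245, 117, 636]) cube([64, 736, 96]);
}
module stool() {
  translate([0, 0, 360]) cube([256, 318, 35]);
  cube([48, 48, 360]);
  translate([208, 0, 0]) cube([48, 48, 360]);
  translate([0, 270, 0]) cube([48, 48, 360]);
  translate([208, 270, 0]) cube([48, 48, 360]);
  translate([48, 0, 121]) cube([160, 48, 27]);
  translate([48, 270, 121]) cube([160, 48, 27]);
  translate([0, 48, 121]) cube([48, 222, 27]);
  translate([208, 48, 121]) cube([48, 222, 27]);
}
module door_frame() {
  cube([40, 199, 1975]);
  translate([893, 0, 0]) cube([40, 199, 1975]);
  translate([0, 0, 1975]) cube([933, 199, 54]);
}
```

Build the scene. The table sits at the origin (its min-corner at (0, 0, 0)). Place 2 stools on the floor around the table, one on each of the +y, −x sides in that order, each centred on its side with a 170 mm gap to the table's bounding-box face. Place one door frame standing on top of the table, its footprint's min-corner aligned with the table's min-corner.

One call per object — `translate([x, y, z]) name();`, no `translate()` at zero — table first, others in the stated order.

table();
translate([553, 1140, 0]) stool();
translate([-426, 326, 0]) stool();
translate([0, 0, 775]) door_frame();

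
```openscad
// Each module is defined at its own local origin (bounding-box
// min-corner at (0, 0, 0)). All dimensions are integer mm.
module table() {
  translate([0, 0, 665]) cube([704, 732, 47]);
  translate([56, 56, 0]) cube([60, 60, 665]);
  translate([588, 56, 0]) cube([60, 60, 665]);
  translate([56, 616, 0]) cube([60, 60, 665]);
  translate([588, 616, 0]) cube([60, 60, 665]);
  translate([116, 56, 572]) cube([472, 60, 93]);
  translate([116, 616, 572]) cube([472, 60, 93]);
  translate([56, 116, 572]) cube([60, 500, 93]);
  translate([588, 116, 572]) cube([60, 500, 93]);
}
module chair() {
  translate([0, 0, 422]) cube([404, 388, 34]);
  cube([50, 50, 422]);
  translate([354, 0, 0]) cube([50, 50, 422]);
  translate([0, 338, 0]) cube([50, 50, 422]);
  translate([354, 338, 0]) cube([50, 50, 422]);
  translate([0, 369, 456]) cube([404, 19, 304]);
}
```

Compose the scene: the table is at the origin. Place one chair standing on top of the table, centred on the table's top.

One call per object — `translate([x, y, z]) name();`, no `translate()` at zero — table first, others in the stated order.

table();
translate([150, 172, 712]) chair();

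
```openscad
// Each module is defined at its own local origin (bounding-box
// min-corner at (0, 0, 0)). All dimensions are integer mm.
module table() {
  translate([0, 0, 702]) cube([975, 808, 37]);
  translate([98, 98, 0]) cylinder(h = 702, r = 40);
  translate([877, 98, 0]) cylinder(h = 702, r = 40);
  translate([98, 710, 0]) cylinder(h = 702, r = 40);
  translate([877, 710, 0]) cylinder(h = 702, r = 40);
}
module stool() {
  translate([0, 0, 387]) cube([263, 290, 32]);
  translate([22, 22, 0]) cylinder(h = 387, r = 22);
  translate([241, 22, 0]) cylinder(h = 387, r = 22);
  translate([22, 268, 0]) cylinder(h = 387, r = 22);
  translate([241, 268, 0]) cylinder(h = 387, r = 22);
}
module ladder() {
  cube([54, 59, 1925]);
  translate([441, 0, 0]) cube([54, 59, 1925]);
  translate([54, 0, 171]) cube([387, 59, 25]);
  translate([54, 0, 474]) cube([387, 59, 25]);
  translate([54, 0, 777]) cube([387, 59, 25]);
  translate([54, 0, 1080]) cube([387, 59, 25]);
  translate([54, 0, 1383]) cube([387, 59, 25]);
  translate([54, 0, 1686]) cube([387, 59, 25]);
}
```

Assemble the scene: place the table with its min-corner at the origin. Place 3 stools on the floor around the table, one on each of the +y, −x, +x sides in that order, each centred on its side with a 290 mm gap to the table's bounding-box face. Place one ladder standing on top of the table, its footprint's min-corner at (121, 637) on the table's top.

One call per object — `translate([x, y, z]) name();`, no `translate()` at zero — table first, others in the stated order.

table();
translate([356, 1098, 0]) stool();
translate([-553, 259, 0]) stool();
translate([1265, 259, 0]) stool();
translate([121, 637, 739]) ladder();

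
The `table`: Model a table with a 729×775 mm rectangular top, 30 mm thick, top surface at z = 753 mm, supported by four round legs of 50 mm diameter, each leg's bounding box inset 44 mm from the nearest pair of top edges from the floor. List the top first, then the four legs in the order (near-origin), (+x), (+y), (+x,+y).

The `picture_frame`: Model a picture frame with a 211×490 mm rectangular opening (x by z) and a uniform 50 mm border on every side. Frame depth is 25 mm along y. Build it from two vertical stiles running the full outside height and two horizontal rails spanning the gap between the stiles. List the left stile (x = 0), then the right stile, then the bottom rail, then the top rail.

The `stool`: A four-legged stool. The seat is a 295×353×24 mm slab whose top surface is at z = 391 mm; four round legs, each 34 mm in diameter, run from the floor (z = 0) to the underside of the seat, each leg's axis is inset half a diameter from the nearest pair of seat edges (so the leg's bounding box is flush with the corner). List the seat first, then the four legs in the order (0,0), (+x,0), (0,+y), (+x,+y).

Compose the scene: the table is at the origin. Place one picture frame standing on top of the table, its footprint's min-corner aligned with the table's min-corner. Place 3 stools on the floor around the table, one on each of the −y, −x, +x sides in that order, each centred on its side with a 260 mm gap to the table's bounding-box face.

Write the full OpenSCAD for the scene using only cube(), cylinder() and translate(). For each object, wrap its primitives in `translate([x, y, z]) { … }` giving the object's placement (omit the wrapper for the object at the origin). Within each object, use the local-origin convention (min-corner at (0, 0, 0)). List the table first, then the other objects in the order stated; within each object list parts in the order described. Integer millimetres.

translate([0, 0, 723]) cube([729, 775, 30]);
translate([69, 69, 0]) cylinder(h = 723, r = 25);
translate([660, 69, 0]) cylinder(h = 723, r = 25);
translate([69, 706, 0]) cylinder(h = 723, r = 25);
translate([660, 706, 0]) cylinder(h = 723, r = 25);
translate([0, 0, 753]) {
  cube([50, 25, 590]);
  translate([261, 0, 0]) cube([50, 25, 590]);
  translate([50, 0, 0]) cube([211, 25, 50]);
  translate([50, 0, 540]) cube([211, 25, 50]);
}
translate([217, -613, 0]) {
  translate([0, 0, 367]) cube([295, 353, 24]);
  translate([17, 17, 0]) cylinder(h = 367, r = 17);
  translate([278, 17, 0]) cylinder(h = 367, r = 17);
  translate([17, 336, 0]) cylinder(h = 367, r = 17);
  translate([278, 336, 0]) cylinder(h = 367, r = 17);
}
translate([-555, 211, 0]) {
  translate([0, 0, 367]) cube([295, 353, 24]);
  translate([17, 17, 0]) cylinder(h = 367, r = 17);
  translate([278, 17, 0]) cylinder(h = 367, r = 17);
  translate([17, 336, 0]) cylinder(h = 367, r = 17);
  translate([278, 336, 0]) cylinder(h = 367, r = 17);
}
translate([989, 211, 0]) {
  translate([0, 0, 367]) cube([295, 353, 24]);
  translate([17, 17, 0]) cylinder(h = 367, r = 17);
  translate([278, 17, 0]) cylinder(h = 367, r = 17);
  translate([17, 336, 0]) cylinder(h = 367, r = 17);
  translate([278, 336, 0]) cylinder(h = 367, r = 17);
}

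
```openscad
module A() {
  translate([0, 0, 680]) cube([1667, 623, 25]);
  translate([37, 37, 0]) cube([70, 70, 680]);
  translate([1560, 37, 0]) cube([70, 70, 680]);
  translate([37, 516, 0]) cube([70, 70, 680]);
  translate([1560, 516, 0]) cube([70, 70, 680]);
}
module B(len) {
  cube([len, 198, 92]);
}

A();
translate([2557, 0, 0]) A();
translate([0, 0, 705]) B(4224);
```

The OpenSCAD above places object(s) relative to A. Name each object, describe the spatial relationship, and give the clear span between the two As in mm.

Second table starts at x = 2557; first ends at x = 1667; clear span = 2557 − 1667 = 890 mm.

A is a table. B is a beam. A beam spans the tops of two tables. The clear span between the two tables is 890 mm.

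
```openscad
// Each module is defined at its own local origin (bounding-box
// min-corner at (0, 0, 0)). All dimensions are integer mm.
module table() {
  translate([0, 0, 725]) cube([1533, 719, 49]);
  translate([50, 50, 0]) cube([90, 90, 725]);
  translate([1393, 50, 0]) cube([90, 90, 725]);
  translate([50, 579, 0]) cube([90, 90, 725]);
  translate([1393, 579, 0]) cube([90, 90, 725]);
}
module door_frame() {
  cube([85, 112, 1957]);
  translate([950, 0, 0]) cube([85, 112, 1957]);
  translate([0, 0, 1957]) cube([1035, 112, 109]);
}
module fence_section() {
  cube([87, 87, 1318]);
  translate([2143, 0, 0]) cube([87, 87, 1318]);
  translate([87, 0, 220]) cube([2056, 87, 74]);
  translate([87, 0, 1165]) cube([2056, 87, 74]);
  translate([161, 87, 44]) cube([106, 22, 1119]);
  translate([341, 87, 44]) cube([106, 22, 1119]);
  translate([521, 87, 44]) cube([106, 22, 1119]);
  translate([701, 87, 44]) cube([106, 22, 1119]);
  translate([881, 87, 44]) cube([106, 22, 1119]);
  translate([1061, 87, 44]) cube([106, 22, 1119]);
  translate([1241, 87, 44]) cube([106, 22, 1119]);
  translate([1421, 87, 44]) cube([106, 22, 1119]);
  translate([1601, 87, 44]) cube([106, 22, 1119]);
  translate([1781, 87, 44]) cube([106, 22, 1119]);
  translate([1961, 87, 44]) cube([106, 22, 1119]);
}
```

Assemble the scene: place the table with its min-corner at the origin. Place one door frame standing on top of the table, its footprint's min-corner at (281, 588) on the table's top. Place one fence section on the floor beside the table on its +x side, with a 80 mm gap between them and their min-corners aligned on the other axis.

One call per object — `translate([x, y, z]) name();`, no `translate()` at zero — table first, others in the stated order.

table();
translate([281, 588, 774]) door_frame();
translate([1613, 0, 0]) fence_section();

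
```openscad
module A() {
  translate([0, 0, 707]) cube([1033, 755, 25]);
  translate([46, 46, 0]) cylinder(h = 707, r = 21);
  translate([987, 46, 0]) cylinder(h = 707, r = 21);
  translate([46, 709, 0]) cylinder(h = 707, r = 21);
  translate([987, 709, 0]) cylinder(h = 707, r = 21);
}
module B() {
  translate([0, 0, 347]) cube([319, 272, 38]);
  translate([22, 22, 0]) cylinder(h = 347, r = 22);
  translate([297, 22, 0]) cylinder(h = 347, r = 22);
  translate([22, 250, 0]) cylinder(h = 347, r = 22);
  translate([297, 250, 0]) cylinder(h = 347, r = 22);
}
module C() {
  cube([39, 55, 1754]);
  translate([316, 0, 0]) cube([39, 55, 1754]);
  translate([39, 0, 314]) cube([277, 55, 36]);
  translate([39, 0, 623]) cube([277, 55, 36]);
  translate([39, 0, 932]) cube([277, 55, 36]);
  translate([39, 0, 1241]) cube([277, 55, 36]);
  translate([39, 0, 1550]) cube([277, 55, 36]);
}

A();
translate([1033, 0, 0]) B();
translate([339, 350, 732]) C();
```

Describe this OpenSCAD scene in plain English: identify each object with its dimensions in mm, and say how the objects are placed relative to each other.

A is a table: top 1033 mm (x) × 755 mm (y), 25 mm thick, upper face at z = 732 mm, on four round legs of 42 mm diameter, each leg's bounding box inset 25 mm from the nearest pair of top edges, running from z = 0 to the bottom of the top.

B is a simple wooden stool: a rectangular seat 319 mm (x) by 272 mm (y), 38 mm thick, top face at z = 385 mm, on four round legs, each 44 mm in diameter. The legs rest on z = 0, each leg's axis is inset half a diameter from the nearest pair of seat edges (so the leg's bounding box is flush with the corner).

C is a wooden ladder with two side rails of 39×55 mm section and 1754 mm height, set 355 mm apart overall. Between them run 5 rectangular rungs (55 mm deep, 36 mm thick), front faces flush with the rails' −y face. The bottom of the first rung is 314 mm above the floor and each subsequent rung is 309 mm higher than the one below.

The stool is against the table's +x side, with their −y faces flush. The ladder is on top of the table, centred.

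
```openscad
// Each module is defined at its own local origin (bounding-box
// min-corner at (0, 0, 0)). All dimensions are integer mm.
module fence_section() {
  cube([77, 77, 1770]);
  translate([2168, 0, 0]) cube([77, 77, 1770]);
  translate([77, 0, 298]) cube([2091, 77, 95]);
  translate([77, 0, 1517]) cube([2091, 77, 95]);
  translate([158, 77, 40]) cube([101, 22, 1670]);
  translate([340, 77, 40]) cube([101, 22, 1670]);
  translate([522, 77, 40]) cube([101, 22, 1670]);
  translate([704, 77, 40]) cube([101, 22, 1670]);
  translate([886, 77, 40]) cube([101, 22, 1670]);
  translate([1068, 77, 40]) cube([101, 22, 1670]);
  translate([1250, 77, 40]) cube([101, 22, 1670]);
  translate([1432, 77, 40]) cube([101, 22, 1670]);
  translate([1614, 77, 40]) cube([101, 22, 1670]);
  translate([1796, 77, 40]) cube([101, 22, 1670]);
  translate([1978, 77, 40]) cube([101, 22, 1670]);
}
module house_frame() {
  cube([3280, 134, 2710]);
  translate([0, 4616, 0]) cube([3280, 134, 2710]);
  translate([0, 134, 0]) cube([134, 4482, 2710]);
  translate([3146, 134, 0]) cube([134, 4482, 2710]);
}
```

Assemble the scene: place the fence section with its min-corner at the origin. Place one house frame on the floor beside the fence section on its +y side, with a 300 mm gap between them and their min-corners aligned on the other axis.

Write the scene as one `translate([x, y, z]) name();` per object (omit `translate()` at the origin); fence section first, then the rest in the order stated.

fence_section();
translate([0, 399, 0]) house_frame();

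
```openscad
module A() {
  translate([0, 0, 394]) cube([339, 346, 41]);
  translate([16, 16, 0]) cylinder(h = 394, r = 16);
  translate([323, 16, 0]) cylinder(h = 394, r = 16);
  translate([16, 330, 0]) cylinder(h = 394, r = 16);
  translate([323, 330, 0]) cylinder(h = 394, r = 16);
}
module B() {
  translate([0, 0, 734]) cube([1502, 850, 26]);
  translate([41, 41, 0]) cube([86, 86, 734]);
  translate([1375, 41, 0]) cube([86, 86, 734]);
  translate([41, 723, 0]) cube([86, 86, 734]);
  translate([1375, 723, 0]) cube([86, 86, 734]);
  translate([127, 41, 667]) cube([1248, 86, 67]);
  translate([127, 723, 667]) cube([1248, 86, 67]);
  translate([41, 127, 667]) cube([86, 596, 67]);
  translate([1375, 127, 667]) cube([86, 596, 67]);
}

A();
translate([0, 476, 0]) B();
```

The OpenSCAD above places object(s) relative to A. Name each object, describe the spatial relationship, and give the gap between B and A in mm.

The table's nearest face is 130 mm from the stool's +y face.

A is a stool. B is a table. The table is on the floor beside the stool on its +y side. The gap between the table and the stool is 130 mm.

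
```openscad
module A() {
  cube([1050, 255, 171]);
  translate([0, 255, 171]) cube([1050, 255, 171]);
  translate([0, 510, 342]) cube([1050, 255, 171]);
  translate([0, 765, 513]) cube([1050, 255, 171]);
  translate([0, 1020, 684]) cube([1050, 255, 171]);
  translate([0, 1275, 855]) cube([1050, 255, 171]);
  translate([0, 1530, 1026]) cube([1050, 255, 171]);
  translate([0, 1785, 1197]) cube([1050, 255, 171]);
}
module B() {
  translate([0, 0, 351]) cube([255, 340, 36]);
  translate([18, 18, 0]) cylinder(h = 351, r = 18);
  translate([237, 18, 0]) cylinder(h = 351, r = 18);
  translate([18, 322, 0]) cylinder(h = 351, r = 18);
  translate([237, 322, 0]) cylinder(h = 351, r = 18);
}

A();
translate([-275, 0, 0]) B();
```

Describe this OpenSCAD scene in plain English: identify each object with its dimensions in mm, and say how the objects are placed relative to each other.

A is a run of 8 identical solid stair steps. Each tread is 1050×255 mm and each step block is 171 mm high. Step 1 rests on the floor; step k is offset from step 1 by (k−1)×255 mm in y and (k−1)×171 mm in z.

B is a four-legged stool. The seat is a 255×340×36 mm slab whose top surface is at z = 387 mm; four round legs, each 36 mm in diameter, run from the floor (z = 0) to the underside of the seat, each leg's axis is inset half a diameter from the nearest pair of seat edges (so the leg's bounding box is flush with the corner).

The stool is on the floor beside the staircase on its −x side.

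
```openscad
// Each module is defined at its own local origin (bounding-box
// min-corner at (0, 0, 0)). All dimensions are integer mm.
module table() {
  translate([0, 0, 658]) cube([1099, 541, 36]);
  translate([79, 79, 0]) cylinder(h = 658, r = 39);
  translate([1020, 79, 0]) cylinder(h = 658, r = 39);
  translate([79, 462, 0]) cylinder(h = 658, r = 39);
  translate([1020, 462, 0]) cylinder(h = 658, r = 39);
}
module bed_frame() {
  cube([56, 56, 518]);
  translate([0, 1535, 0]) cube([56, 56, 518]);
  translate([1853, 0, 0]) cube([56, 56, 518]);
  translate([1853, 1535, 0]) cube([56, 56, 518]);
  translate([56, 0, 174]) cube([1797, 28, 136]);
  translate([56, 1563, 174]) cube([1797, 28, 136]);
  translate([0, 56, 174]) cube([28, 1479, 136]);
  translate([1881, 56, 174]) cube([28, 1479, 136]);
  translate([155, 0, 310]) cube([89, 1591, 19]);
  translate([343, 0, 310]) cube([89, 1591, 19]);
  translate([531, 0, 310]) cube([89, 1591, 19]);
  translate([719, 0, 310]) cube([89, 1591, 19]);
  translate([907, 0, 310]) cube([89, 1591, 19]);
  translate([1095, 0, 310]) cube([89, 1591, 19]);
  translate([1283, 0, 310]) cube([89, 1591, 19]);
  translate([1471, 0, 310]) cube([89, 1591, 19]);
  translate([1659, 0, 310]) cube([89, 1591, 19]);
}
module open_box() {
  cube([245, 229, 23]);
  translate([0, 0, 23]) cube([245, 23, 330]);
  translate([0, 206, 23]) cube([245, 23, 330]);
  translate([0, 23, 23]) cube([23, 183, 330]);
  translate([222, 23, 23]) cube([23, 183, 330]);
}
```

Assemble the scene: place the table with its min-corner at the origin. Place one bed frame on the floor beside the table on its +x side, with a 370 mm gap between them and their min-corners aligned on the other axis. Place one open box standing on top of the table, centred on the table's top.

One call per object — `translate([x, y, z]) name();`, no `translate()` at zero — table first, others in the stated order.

table();
translate([1469, 0, 0]) bed_frame();
translate([427, 156, 694]) open_box();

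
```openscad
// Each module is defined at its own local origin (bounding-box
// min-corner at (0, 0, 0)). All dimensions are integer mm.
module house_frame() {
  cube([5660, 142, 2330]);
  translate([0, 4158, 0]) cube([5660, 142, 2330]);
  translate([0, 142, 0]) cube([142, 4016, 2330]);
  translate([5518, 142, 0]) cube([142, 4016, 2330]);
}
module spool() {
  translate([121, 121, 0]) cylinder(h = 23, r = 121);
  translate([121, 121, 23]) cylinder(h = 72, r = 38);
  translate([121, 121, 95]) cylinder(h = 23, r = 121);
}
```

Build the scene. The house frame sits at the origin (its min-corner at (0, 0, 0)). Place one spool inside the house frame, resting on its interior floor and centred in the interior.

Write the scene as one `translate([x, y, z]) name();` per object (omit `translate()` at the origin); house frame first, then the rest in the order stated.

house_frame();
translate([2709, 2029, 0]) spool();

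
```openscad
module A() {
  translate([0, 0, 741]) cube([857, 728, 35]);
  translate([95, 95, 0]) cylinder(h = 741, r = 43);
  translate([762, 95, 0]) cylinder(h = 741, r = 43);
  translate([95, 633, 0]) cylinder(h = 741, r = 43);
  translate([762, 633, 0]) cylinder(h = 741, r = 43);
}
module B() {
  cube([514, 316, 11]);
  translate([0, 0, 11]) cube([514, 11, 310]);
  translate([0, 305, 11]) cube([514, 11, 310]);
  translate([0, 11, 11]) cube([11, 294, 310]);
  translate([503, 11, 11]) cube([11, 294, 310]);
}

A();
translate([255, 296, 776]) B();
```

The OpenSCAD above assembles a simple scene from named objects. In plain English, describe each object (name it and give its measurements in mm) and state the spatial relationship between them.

A is a table: top 857 mm (x) × 728 mm (y), 35 mm thick, upper face at z = 776 mm, on four round legs of 86 mm diameter, each leg's bounding box inset 52 mm from the nearest pair of top edges, running from z = 0 to the bottom of the top.

B is an open-topped rectangular box: outside dimensions 514×316×321 mm, with a uniform wall and base thickness of 11 mm. The base is a full 514×316 slab on the floor; four walls sit on top of the base. The front and back walls (the −y and +y sides) span the full width; the two side walls fit between them.

The open box is on top of the table.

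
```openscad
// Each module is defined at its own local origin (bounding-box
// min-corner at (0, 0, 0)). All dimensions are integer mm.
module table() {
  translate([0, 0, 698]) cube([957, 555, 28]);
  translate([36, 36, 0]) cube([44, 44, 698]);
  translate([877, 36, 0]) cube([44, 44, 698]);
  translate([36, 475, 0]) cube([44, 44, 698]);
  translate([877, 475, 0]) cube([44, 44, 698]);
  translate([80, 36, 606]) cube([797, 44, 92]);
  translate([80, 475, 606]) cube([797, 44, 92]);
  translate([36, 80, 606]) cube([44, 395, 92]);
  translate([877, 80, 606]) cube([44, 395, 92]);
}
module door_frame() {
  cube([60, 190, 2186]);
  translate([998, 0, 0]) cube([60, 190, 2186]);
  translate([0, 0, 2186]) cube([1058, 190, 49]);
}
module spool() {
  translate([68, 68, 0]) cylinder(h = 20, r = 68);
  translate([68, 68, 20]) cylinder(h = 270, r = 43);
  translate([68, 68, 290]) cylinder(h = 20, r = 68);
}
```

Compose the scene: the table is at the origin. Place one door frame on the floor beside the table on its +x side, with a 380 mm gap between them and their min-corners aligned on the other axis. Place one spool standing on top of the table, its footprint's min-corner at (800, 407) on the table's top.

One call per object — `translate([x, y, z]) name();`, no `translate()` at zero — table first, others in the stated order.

table();
translate([1337, 0, 0]) door_frame();
translate([800, 407, 726]) spool();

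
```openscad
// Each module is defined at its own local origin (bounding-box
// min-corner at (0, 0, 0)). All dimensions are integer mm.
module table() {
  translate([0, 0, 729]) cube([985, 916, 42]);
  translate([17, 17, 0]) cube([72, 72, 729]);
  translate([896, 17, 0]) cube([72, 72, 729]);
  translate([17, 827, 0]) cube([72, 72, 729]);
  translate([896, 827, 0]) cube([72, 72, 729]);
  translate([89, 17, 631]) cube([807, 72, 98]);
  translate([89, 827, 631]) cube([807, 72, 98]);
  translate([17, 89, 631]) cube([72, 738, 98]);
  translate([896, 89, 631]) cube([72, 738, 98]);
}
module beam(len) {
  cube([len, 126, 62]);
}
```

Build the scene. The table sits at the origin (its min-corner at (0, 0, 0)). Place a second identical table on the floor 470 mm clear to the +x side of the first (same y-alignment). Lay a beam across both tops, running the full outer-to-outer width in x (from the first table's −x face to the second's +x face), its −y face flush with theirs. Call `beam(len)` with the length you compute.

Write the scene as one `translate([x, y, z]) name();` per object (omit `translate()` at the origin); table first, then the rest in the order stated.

table();
translate([1455, 0, 0]) table();
translate([0, 0, 771]) beam(2440);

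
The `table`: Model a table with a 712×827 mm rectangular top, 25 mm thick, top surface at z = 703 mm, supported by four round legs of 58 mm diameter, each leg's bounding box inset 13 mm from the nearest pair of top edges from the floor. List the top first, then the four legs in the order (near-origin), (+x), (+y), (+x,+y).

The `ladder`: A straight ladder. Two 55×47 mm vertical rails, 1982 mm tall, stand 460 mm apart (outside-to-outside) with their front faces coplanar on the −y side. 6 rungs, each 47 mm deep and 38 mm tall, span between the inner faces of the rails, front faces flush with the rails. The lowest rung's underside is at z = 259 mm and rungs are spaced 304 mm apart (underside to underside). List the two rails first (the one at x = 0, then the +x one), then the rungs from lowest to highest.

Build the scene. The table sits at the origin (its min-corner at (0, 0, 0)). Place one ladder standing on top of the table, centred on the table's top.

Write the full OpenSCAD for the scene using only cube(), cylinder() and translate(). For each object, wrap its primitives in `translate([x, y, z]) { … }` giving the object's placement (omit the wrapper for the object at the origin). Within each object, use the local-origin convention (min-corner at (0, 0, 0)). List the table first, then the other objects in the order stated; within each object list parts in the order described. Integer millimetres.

translate([0, 0, 678]) cube([712, 827, 25]);
translate([42, 42, 0]) cylinder(h = 678, r = 29);
translate([670, 42, 0]) cylinder(h = 678, r = 29);
translate([42, 785, 0]) cylinder(h = 678, r = 29);
translate([670, 785, 0]) cylinder(h = 678, r = 29);
translate([126, 390, 703]) {
  cube([55, 47, 1982]);
  translate([405, 0, 0]) cube([55, 47, 1982]);
  translate([55, 0, 259]) cube([350, 47, 38]);
  translate([55, 0, 563]) cube([350, 47, 38]);
  translate([55, 0, 867]) cube([350, 47, 38]);
  translate([55, 0, 1171]) cube([350, 47, 38]);
  translate([55, 0, 1475]) cube([350, 47, 38]);
  translate([55, 0, 1779]) cube([350, 47, 38]);
}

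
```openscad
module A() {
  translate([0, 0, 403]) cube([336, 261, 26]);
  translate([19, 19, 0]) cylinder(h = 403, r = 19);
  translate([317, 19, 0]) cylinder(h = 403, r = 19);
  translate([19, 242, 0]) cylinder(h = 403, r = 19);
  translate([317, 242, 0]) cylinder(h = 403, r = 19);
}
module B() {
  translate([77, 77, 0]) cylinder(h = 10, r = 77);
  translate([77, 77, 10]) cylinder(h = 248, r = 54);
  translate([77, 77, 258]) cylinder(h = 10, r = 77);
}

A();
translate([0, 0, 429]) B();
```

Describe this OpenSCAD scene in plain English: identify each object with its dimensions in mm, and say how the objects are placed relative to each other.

A is a simple wooden stool: a rectangular seat 336 mm (x) by 261 mm (y), 26 mm thick, top face at z = 429 mm, on four round legs, each 38 mm in diameter. The legs rest on z = 0, each leg's axis is inset half a diameter from the nearest pair of seat edges (so the leg's bounding box is flush with the corner).

B is a spool: two coaxial disc flanges of radius 77 mm and thickness 10 mm, joined by a core cylinder of radius 54 mm and height 248 mm. The lower flange rests on z = 0 and the three cylinders share a vertical axis.

The spool is on top of the stool.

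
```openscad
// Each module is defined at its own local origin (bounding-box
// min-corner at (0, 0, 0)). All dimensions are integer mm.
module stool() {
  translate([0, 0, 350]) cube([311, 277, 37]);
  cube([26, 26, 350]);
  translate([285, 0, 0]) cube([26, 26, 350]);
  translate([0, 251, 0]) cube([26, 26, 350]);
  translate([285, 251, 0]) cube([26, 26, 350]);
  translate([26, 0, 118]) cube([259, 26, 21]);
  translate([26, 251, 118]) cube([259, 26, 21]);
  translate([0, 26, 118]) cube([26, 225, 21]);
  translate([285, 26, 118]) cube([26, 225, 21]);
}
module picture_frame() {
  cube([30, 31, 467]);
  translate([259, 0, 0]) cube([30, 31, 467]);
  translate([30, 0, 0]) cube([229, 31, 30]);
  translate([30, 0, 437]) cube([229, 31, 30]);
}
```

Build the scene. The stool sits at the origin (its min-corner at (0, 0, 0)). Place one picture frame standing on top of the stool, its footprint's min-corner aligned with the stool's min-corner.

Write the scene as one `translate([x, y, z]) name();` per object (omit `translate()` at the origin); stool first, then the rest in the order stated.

stool();
translate([0, 0, 387]) picture_frame();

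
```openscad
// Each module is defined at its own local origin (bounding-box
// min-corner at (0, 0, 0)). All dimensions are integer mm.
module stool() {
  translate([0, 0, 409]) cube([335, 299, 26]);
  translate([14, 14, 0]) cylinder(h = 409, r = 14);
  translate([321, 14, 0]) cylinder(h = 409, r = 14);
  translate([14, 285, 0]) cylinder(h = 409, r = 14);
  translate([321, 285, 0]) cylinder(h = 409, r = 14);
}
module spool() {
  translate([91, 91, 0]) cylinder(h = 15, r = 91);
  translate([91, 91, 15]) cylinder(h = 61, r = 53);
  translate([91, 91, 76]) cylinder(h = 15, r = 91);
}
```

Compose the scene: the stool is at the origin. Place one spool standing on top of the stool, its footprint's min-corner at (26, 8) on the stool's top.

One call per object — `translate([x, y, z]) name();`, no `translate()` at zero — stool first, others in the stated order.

stool();
translate([26, 8, 435]) spool();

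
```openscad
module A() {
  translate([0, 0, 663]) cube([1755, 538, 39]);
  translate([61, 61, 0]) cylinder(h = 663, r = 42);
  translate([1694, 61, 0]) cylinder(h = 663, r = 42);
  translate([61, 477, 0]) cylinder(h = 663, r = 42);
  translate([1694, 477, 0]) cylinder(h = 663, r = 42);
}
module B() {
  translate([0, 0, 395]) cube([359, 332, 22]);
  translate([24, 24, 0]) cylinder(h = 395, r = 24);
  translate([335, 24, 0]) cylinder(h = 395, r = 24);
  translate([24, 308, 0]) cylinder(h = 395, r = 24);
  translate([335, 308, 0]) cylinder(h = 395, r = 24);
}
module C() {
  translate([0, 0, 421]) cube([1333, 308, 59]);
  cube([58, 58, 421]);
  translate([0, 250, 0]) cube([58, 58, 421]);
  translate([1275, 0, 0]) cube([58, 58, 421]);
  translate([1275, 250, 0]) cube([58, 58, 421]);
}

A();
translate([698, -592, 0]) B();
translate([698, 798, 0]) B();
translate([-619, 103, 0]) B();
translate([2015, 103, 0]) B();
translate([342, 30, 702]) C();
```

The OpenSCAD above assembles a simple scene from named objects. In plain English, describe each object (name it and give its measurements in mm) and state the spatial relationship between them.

A is a rectangular dining table. The top is 1755×538×39 mm with its upper surface at z = 702 mm. It stands on four round legs of 84 mm diameter, each leg's bounding box inset 19 mm from the nearest pair of top edges, running from the floor to the underside of the top.

B is a four-legged stool. The seat is 359×332 mm, 22 mm thick, top at z = 417 mm. It stands on four round legs, each 48 mm in diameter, from z = 0 to the seat underside, each leg's axis is inset half a diameter from the nearest pair of seat edges (so the leg's bounding box is flush with the corner).

C is a bench: a 1333×308 mm seat slab, 59 mm thick, top at z = 480 mm, on four 58×58 mm square legs flush with the seat corners and standing on z = 0.

Four stools sit around the table at the −y, +y, −x, +x sides. The bench is on top of the table.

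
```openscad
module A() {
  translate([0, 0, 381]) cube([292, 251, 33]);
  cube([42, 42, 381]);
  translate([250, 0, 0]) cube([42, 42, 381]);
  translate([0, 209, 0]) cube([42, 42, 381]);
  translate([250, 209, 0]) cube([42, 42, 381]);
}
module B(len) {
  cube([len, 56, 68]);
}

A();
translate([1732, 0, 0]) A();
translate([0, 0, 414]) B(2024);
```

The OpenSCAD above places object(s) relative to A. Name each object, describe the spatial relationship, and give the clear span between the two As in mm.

Second stool starts at x = 1732; first ends at x = 292; clear span = 1732 − 292 = 1440 mm.

A is a stool. B is a beam. A beam spans the tops of two stools. The clear span between the two stools is 1440 mm.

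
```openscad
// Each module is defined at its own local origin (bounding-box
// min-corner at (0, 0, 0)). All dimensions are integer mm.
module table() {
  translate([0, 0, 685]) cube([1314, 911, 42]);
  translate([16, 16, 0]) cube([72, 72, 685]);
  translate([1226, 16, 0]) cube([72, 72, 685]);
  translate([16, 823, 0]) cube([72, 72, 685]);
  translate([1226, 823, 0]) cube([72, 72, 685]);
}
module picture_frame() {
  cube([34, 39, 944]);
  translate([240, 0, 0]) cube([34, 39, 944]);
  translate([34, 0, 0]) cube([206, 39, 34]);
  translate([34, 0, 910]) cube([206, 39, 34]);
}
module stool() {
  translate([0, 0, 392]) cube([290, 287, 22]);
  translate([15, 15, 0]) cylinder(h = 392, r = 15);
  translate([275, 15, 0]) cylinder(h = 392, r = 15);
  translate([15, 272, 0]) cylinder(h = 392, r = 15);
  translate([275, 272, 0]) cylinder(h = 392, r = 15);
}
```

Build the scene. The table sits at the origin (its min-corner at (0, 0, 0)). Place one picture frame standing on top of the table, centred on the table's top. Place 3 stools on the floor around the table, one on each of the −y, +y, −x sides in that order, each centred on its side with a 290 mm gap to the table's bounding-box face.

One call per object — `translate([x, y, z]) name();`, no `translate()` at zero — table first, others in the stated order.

table();
translate([520, 436, 727]) picture_frame();
translate([512, -577, 0]) stool();
translate([512, 1201, 0]) stool();
translate([-580, 312, 0]) stool();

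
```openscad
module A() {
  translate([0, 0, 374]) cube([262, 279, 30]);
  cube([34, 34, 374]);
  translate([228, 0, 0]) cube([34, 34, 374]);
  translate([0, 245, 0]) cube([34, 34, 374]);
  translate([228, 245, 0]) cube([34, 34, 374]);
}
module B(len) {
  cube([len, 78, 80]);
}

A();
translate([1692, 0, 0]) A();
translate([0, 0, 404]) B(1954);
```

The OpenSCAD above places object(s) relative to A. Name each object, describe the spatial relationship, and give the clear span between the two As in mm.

A is a stool. B is a beam. A beam spans the tops of two stools. The clear span between the two stools is 1430 mm.

Second stool starts at x = 1692; first ends at x = 262; clear span = 1692 − 262 = 1430 mm.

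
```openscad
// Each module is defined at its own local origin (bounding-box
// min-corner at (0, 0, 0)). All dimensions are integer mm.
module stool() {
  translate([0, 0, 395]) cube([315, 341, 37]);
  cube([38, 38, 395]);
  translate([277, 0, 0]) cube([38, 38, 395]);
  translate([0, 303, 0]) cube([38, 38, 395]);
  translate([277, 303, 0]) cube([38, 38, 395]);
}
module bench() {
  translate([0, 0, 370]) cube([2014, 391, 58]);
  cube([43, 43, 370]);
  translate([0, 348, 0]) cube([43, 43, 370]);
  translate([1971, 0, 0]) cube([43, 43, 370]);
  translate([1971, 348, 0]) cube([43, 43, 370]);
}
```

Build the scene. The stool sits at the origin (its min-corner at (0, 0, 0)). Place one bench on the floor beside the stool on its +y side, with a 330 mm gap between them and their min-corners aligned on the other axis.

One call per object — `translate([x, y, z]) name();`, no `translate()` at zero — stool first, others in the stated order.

stool();
translate([0, 671, 0]) bench();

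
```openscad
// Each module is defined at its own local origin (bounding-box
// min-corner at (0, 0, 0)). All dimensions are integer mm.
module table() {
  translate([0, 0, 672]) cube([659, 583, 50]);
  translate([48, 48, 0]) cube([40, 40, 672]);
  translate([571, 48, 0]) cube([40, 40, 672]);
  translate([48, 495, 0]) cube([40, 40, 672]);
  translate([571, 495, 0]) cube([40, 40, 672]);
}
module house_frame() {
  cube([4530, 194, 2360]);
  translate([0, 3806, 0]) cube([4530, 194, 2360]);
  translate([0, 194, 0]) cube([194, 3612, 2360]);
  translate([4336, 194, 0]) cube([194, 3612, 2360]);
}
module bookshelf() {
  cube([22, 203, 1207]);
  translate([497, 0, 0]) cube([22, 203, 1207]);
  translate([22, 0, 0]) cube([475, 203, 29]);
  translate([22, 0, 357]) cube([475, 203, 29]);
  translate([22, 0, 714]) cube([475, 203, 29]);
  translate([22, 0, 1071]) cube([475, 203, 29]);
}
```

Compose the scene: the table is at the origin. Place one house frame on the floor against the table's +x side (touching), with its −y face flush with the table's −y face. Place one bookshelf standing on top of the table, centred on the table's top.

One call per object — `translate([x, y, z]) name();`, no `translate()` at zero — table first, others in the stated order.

table();
translate([659, 0, 0]) house_frame();
translate([70, 190, 722]) bookshelf();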